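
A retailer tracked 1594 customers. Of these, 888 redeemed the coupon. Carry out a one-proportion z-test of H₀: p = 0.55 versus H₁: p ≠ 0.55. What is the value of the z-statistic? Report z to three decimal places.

The sample proportion is 888/1594 = 0.55709.
SE₀ = √(0.55·0.45/1594) = 0.012461.
Test statistic: z = 0.00709/0.012461 = 0.569.

z = 0.569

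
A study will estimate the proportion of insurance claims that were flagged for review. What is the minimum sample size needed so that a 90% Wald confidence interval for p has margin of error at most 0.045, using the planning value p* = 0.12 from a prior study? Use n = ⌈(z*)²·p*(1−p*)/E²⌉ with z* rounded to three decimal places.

For 90% confidence, z* = 1.645.
p*(1−p*) = 0.1056.
Required n before rounding: 2.706025 × 0.1056 / 0.045² = 141.114.
Rounding up, n = 142.

n = 142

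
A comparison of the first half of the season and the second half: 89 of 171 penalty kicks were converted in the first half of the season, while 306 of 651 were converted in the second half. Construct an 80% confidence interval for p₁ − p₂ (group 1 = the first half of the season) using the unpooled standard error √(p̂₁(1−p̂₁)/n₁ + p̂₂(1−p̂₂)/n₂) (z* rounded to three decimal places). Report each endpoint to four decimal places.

(-0.0046, 0.1054)

p̂₁ = 0.52047, p̂₂ = 0.47005, so the observed difference is 0.05042.
SE = √(0.001459538 + 0.000382646) = √0.001842184 = 0.042921.
For 80% confidence, z* = 1.282. Margin = 1.282·0.042921 = 0.05502.
Interval: 0.05042 ± 0.05502 → (-0.0046, 0.1054).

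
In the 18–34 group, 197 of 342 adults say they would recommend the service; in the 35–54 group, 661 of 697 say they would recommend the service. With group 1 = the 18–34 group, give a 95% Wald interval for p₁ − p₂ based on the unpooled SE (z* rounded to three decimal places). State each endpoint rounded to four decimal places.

(-0.4272, -0.3174)

p̂₁ = 0.57602, p̂₂ = 0.94835, so the observed difference is -0.37233.
Unpooled SE = √(p̂₁(1−p̂₁)/n₁ + p̂₂(1−p̂₂)/n₂) = √(0.000714095 + 0.000070276) = 0.028007.
z* = 1.960 at the 95% level. Margin of error = 0.05489.
CI: -0.37233 ± 0.05489 = (-0.4272, -0.3174).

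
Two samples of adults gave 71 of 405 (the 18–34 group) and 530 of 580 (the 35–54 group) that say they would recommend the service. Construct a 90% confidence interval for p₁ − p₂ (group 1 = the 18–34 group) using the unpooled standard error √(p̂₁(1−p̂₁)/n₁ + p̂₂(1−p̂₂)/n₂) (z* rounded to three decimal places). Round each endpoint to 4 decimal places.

p̂₁ = 71/405 = 0.17531, p̂₂ = 530/580 = 0.91379; p̂₁ − p̂₂ = -0.73848.
SE = √(0.000356977 + 0.000135819) = √0.000492796 = 0.022199.
For 90% confidence, z* = 1.645. Margin of error = 0.03652.
So the interval runs from -0.7750 to -0.7020.

(-0.7750, -0.7020)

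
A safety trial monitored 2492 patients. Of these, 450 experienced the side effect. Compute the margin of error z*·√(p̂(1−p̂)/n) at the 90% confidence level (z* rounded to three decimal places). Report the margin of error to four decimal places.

ME = 0.0127

The sample proportion is 450/2492 = 0.18058.
SE = √(p̂(1−p̂)/n) = √(0.147969/2492) = 0.007706.
For 90% confidence, z* = 1.645.
So ME = 0.0127.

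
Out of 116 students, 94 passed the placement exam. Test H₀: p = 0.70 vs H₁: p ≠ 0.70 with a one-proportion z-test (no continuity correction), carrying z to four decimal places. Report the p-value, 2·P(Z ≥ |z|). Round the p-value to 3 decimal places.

p-value = 0.010

With x = 94 successes in n = 116, p̂ = 0.81034.
SE₀ = √(0.70·0.30/116) = 0.042548.
Test statistic (full precision, shown to 4 dp): z = (94/116 − 0.70)/SE₀ ≈ 2.5934.
p-value = 2·P(Z ≥ |z|) with z = 2.5934 → 0.010.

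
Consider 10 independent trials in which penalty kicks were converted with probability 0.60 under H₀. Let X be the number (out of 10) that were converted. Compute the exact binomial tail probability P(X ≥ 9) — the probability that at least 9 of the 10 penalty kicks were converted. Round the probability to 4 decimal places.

P = 0.0464

X is binomial with n = 10 and p = 0.60.
P(X ≥ 9) = C(10,9)·0.60^9·0.40^1 + C(10,10)·0.60^10·0.40^0.
= 0.040311 + 0.006047 = 0.0464.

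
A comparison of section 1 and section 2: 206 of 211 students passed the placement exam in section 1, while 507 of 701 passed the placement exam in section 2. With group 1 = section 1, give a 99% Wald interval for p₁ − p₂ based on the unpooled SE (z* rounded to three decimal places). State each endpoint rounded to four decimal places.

p̂₁ = 0.97630, p̂₂ = 0.72325, so the observed difference is 0.25305.
Unpooled SE = √(p̂₁(1−p̂₁)/n₁ + p̂₂(1−p̂₂)/n₂) = √(0.000109645 + 0.000285533) = 0.019879.
z* = 2.576 at the 99% level. Margin = 2.576·0.019879 = 0.05121.
Interval: 0.25305 ± 0.05121 → (0.2018, 0.3043).

(0.2018, 0.3043)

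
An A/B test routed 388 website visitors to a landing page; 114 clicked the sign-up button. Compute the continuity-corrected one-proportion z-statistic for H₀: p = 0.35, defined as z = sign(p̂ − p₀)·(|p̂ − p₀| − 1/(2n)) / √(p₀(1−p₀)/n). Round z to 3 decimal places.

With x = 114 successes in n = 388, p̂ = 0.29381. p̂ − p₀ = -0.056186.
1/(2n) = 0.001289.
Corrected numerator: |-0.056186| − 0.001289 = 0.054897.
Under H₀, SE = √(p₀(1−p₀)/n) = √(0.35·0.65/388) = √0.000586340 = 0.024214.
z = −0.054897/0.024214 = -2.267.

z = -2.267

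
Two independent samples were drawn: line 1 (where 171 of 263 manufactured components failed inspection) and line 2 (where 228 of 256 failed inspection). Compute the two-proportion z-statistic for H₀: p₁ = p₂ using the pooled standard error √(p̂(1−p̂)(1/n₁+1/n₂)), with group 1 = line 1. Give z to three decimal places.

z = -6.495

p̂₁ = 171/263 = 0.65019, p̂₂ = 228/256 = 0.89062.
Pooling: p̂ = 399/519 = 0.76879.
SE = √[p̂(1−p̂)(1/n₁+1/n₂)] = √[0.76879·0.23121·(1/263+1/256)] ≈ 0.037017.
z = -0.24043/0.037017 = -6.495.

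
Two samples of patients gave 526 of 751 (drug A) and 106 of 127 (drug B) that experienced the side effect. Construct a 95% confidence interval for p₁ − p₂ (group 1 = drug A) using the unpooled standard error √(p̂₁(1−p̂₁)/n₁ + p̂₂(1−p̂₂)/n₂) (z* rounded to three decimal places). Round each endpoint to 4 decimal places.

(-0.2067, -0.0618)

p̂₁ = 526/751 = 0.70040, p̂₂ = 106/127 = 0.83465; p̂₁ − p̂₂ = -0.13425.
SE = √(0.000279414 + 0.001086711) = √0.001366125 = 0.036961.
z* = 1.960 at the 95% level. Margin of error = 0.07244.
Interval: -0.13425 ± 0.07244 → (-0.2067, -0.0618).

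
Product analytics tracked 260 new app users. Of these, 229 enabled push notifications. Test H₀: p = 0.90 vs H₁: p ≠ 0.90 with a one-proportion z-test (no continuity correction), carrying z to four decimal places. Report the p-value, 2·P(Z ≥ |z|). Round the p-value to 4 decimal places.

With x = 229 successes in n = 260, p̂ = 0.88077.
Under H₀, SE = √(p₀(1−p₀)/n) = √(0.90·0.10/260) = √0.000346154 = 0.018605.
Test statistic (full precision, shown to 4 dp): z = (229/260 − 0.90)/SE₀ ≈ -1.0336.
From the standard normal, 2·P(Z ≥ |z|) = 0.3013.

p-value = 0.3013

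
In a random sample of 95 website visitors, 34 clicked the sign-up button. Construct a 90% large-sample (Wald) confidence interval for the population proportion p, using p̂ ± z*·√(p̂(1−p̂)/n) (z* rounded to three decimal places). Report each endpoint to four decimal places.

The sample proportion is 34/95 = 0.35789.
SE(p̂) = √(0.35789·0.64211/95) = 0.049183.
z* = 1.645 at the 90% level.
Margin = 1.645·0.049183 = 0.08091.
Interval: 0.35789 ± 0.08091 → (0.2770, 0.4388).

(0.2770, 0.4388)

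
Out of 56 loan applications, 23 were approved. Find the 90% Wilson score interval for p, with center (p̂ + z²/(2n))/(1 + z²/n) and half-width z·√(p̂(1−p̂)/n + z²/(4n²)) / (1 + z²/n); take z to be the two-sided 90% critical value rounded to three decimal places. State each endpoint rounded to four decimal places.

(0.3091, 0.5205)

Here p̂ = 23/56 = 0.41071 and z = 1.645 (z² = 2.706025).
1 + z²/n = 1.048322.
Center = (0.41071 + 0.024161)/1.048322 = 0.41483.
Radicand: p̂(1−p̂)/n + z²/(4n²) = 0.004321930 + 0.000215723 = 0.004537653.
Half-width = 1.645·√0.004537653/1.048322 = 0.10570.
CI: 0.41483 ± 0.10570 = (0.3091, 0.5205).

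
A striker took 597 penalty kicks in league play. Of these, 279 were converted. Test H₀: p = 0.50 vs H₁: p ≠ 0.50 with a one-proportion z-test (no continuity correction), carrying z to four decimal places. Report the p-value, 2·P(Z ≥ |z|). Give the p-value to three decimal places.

p-value = 0.110

The sample proportion is 279/597 = 0.46734.
SE₀ = √(0.50·0.50/597) = 0.020464.
Test statistic (full precision, shown to 4 dp): z = (279/597 − 0.50)/SE₀ ≈ -1.5962.
From the standard normal, 2·P(Z ≥ |z|) = 0.110.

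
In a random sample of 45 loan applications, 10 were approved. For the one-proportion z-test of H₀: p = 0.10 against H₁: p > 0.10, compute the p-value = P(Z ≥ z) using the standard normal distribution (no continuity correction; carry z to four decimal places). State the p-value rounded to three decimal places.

p-value = 0.003

The sample proportion is 10/45 = 0.22222.
Under H₀, SE = √(p₀(1−p₀)/n) = √(0.10·0.90/45) = √0.002000000 = 0.044721.
z = (p̂ − p₀)/SE = (10/45 − 0.10)/0.044721 ≈ 2.7330.
p-value = P(Z ≥ z) with z = 2.7330 → 0.003.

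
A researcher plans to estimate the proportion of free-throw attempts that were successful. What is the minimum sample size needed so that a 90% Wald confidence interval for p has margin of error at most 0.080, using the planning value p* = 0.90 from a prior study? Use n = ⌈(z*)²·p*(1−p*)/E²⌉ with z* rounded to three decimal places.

n = 39

The 90% critical value is z* = 1.645.
p*(1−p*) = 0.0900.
(z*)²·p*(1−p*)/E² = 2.706025·0.0900/0.006400 = 38.053.
⌈38.053⌉ = 39.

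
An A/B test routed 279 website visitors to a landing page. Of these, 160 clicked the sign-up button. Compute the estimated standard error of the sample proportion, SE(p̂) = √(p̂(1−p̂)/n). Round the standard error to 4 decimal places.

With x = 160 successes in n = 279, p̂ = 0.57348.
p̂(1−p̂) = 0.57348·0.42652 = 0.244601.
SE = √(0.244601/279) = √0.000876706 = 0.0296.

SE = 0.0296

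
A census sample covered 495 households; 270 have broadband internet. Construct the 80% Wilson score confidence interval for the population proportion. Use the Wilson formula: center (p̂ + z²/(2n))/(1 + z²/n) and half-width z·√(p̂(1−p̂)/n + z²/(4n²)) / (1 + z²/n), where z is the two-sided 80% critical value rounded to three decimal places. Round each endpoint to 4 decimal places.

Here p̂ = 270/495 = 0.54545 and z = 1.282 (z² = 1.643524).
Denominator 1 + z²/n = 1 + 1.643524/495 = 1.003320.
Center = (0.54545 + 0.001660)/1.003320 = 0.54530.
Radicand: p̂(1−p̂)/n + z²/(4n²) = 0.000500877 + 0.000001677 = 0.000502554.
Half-width = 1.282·√0.000502554/1.003320 = 0.02864.
CI: 0.54530 ± 0.02864 = (0.5167, 0.5739).

(0.5167, 0.5739)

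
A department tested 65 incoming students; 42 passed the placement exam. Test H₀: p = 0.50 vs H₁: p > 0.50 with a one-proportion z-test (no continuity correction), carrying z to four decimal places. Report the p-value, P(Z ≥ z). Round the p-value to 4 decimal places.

p-value = 0.0092

p̂ = 42/65 = 0.64615.
Null standard error: √(0.50·0.50/65) = √0.003846154 = 0.062017.
z = (p̂ − p₀)/SE = (42/65 − 0.50)/0.062017 ≈ 2.3567.
From the standard normal, P(Z ≥ z) = 0.0092.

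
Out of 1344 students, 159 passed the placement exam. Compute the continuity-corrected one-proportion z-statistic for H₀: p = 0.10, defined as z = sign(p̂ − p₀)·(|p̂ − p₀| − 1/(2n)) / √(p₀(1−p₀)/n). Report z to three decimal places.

z = 2.191

p̂ = 159/1344 = 0.11830. p̂ − p₀ = 0.018304.
1/(2n) = 0.000372.
Corrected numerator: |0.018304| − 0.000372 = 0.017932.
Null standard error: √(0.10·0.90/1344) = √0.000066964 = 0.008183.
z = +0.017932/0.008183 = 2.191.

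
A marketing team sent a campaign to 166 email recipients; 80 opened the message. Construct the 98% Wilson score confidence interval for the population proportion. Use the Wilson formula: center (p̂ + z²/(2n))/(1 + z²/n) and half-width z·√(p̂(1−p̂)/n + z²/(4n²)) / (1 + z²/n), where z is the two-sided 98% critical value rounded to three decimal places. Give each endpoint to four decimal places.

p̂ = 80/166 = 0.48193; z = 2.326, so z² = 5.410276.
1 + z²/n = 1.032592.
Adjusted center: (0.48193 + z²/(2n))/1.032592 = 0.48250.
Radicand: p̂(1−p̂)/n + z²/(4n²) = 0.001504057 + 0.000049084 = 0.001553141.
Half-width = 2.326·√0.001553141/1.032592 = 0.08877.
CI: 0.48250 ± 0.08877 = (0.3937, 0.5713).

(0.3937, 0.5713)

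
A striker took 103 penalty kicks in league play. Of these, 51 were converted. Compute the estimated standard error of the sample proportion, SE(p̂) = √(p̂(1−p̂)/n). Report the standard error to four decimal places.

SE = 0.0493

Sample proportion p̂ = 51/103 = 0.49515.
p̂(1−p̂) = 0.49515·0.50485 = 0.249976.
SE = √(0.249976/103) = 0.0493.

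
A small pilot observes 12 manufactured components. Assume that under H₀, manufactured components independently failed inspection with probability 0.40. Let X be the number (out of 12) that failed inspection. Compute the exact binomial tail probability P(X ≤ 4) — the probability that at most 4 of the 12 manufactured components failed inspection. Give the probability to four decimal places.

P = 0.4382

X ~ Binomial(n=12, p=0.40).
P(X ≤ 4) = Σ_{j=0}^{4} C(12,j)·0.40^j·0.60^{12−j}.
= 0.002177 + 0.017414 + 0.063852 + 0.141894 + 0.212841 = 0.4382.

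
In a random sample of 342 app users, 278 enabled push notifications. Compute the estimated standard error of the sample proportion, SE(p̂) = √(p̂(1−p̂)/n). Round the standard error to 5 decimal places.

Sample proportion p̂ = 278/342 = 0.81287.
p̂(1−p̂) = 0.152112.
Dividing by n and taking the root: √0.000444772 = 0.02109.

SE = 0.02109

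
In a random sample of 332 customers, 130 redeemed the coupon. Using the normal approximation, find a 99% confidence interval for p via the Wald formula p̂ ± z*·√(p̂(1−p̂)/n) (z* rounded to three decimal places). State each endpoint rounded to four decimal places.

The sample proportion is 130/332 = 0.39157.
SE = √(p̂(1−p̂)/n) = √(0.238242/332) = 0.026788.
z* = 2.576 at the 99% level.
Margin = 2.576·0.026788 = 0.06901.
So the interval runs from 0.3226 to 0.4606.

(0.3226, 0.4606)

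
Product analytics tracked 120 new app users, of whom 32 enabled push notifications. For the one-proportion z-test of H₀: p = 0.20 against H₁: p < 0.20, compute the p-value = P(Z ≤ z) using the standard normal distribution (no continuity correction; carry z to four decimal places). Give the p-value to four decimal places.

p-value = 0.9661

The sample proportion is 32/120 = 0.26667.
Under H₀, SE = √(p₀(1−p₀)/n) = √(0.20·0.80/120) = √0.001333333 = 0.036515.
Test statistic (full precision, shown to 4 dp): z = (32/120 − 0.20)/SE₀ ≈ 1.8257.
From the standard normal, P(Z ≤ z) = 0.9661.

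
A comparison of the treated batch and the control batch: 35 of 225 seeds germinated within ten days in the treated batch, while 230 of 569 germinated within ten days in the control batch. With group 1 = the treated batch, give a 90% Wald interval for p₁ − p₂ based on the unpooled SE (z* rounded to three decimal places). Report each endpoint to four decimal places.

(-0.3009, -0.1965)

p̂₁ = 35/225 = 0.15556, p̂₂ = 230/569 = 0.40422; p̂₁ − p̂₂ = -0.24866.
Unpooled SE = √(p̂₁(1−p̂₁)/n₁ + p̂₂(1−p̂₂)/n₂) = √(0.000583813 + 0.000423244) = 0.031734.
z* = 1.645 at the 90% level. Margin of error = 0.05220.
So the interval runs from -0.3009 to -0.1965.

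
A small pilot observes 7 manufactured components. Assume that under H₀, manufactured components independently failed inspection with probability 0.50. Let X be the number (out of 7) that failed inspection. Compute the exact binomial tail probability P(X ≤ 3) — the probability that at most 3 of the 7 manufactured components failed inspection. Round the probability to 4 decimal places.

X is binomial with n = 7 and p = 0.50.
P(X ≤ 3) = C(7,0)·0.50^0·0.50^7 + C(7,1)·0.50^1·0.50^6 + C(7,2)·0.50^2·0.50^5 + C(7,3)·0.50^3·0.50^4.
= 0.007812 + 0.054688 + 0.164062 + 0.273438 = 0.5000.

P = 0.5000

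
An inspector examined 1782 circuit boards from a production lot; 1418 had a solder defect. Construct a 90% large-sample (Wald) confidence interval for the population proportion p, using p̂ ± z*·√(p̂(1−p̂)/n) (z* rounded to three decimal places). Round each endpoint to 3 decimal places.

The sample proportion is 1418/1782 = 0.79574.
Standard error of p̂: √(0.162541/1782) = √0.000091213 = 0.009551.
The 90% critical value is z* = 1.645.
Margin = 1.645·0.009551 = 0.01571.
CI: 0.79574 ± 0.01571 = (0.780, 0.811).

(0.780, 0.811)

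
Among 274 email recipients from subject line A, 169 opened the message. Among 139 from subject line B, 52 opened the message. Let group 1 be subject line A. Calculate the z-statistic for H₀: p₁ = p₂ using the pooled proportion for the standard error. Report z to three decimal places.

z = 4.673

p̂₁ = 169/274 = 0.61679, p̂₂ = 52/139 = 0.37410.
Pooled p̂ = (169+52)/(274+139) = 221/413 = 0.53511.
Pooled SE = √[0.2487674·0.01084388] ≈ 0.051938.
z = (p̂₁ − p̂₂)/SE = (0.61679 − 0.37410)/0.051938 = 0.24269/0.051938 = 4.673.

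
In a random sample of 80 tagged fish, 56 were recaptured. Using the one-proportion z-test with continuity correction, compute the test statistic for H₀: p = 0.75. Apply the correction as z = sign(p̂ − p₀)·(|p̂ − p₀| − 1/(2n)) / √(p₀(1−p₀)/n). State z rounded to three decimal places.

z = -0.904

p̂ = 56/80 = 0.70000. p̂ − p₀ = -0.050000.
1/(2n) = 0.006250.
Corrected numerator: |-0.050000| − 0.006250 = 0.043750.
Null standard error: √(0.75·0.25/80) = √0.002343750 = 0.048412.
z = −0.043750/0.048412 = -0.904.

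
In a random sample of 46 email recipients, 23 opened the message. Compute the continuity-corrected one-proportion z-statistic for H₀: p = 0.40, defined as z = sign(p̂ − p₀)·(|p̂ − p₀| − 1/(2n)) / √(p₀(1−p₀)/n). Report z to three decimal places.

z = 1.234

Sample proportion p̂ = 23/46 = 0.50000. p̂ − p₀ = 0.100000.
1/(2n) = 0.010870.
Corrected numerator: |0.100000| − 0.010870 = 0.089130.
Under H₀, SE = √(p₀(1−p₀)/n) = √(0.40·0.60/46) = √0.005217391 = 0.072232.
z = (+)0.089130/0.072232 = 1.234.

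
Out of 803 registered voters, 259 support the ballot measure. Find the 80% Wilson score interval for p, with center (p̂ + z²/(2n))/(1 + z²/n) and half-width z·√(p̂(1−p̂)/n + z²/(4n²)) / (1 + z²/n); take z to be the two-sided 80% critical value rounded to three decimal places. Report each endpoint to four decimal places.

(0.3018, 0.3440)

Here p̂ = 259/803 = 0.32254 and z = 1.282 (z² = 1.643524).
Denominator 1 + z²/n = 1 + 1.643524/803 = 1.002047.
Center = (0.32254 + 0.001023)/1.002047 = 0.32290.
Radicand: p̂(1−p̂)/n + z²/(4n²) = 0.000272115 + 0.000000637 = 0.000272752.
Half-width = 1.282·√0.000272752/1.002047 = 0.02113.
So the interval runs from 0.3018 to 0.3440.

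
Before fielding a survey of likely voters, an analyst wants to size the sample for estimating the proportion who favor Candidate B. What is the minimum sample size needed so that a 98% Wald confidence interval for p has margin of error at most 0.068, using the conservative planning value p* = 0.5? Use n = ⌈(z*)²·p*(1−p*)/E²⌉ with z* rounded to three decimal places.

n = 293

For 98% confidence, z* = 2.326.
p*(1−p*) = 0.50·0.50 = 0.2500.
Required n before rounding: 5.410276 × 0.2500 / 0.068² = 292.511.
⌈292.511⌉ = 293.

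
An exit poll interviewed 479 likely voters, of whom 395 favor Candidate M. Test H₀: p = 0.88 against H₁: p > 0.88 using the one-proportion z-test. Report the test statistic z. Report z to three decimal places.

z = -3.729

p̂ = 395/479 = 0.82463.
Null standard error: √(0.88·0.12/479) = √0.000220459 = 0.014848.
Test statistic: z = -0.05537/0.014848 = -3.729.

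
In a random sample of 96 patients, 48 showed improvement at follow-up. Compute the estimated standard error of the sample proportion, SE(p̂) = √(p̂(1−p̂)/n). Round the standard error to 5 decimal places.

With x = 48 successes in n = 96, p̂ = 0.50000.
p̂(1−p̂) = 0.250000.
Dividing by n and taking the root: √0.002604167 = 0.05103.

SE = 0.05103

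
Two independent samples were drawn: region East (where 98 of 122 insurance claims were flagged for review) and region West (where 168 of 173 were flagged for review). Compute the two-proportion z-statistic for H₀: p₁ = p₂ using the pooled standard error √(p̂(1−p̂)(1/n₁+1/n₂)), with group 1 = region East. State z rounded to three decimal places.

p̂₁ = 98/122 = 0.80328, p̂₂ = 168/173 = 0.97110.
Pooled p̂ = (98+168)/(122+173) = 266/295 = 0.90169.
SE = √[p̂(1−p̂)(1/n₁+1/n₂)] = √[0.90169·0.09831·(1/122+1/173)] ≈ 0.035199.
z = -0.16782/0.035199 = -4.768.

z = -4.768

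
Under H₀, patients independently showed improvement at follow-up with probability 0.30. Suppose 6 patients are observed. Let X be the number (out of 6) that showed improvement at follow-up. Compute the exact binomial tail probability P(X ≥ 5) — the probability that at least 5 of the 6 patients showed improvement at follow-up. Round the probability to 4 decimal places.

X is binomial with n = 6 and p = 0.30.
P(X ≥ 5) = C(6,5)·0.30^5·0.70^1 + C(6,6)·0.30^6·0.70^0.
= 0.010206 + 0.000729 = 0.0109.

P = 0.0109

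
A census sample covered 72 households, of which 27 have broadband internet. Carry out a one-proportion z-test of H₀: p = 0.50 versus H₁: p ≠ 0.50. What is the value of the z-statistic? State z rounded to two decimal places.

Sample proportion p̂ = 27/72 = 0.37500.
SE₀ = √(0.50·0.50/72) = 0.058926.
Test statistic: z = -0.12500/0.058926 = -2.12.

z = -2.12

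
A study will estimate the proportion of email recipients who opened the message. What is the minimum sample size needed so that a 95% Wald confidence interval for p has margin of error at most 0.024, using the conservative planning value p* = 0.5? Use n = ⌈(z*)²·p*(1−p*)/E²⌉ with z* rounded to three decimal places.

n = 1668

For 95% confidence, z* = 1.960.
p*(1−p*) = 0.2500.
(z*)²·p*(1−p*)/E² = 3.841600·0.2500/0.000576 = 1667.361.
⌈1667.361⌉ = 1668.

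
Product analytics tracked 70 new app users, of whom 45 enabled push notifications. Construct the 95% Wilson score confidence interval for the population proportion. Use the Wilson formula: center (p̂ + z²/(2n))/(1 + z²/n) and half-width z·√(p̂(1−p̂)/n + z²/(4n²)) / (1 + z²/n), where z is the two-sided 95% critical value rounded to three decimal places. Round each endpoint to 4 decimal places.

Here p̂ = 45/70 = 0.64286 and z = 1.960 (z² = 3.841600).
Denominator 1 + z²/n = 1 + 3.841600/70 = 1.054880.
Adjusted center: (0.64286 + z²/(2n))/1.054880 = 0.63543.
Radicand: p̂(1−p̂)/n + z²/(4n²) = 0.003279883 + 0.000196000 = 0.003475883.
Half-width = 1.960·√0.003475883/1.054880 = 0.10954.
So the interval runs from 0.5259 to 0.7450.

(0.5259, 0.7450)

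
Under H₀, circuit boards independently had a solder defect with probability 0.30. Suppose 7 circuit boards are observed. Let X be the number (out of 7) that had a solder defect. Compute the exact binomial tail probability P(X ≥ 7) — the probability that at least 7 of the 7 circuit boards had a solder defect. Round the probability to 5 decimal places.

P = 0.00022

X is binomial with n = 7 and p = 0.30.
P(X ≥ 7) = C(7,7)·0.30^7·0.70^0.
= 0.000219 = 0.00022.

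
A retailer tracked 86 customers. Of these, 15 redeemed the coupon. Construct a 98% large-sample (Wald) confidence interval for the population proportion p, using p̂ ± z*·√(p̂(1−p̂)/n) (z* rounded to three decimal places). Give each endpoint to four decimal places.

(0.0792, 0.2696)

The sample proportion is 15/86 = 0.17442.
SE(p̂) = √(0.17442·0.82558/86) = 0.040919.
For 98% confidence, z* = 2.326.
Margin of error: 2.326 × 0.040919 = 0.09518.
Interval: 0.17442 ± 0.09518 → (0.0792, 0.2696).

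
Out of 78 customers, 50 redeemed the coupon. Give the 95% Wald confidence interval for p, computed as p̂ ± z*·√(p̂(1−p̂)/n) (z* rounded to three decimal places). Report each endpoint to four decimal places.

(0.5346, 0.7475)

Sample proportion p̂ = 50/78 = 0.64103.
Standard error of p̂: √(0.230112/78) = √0.002950151 = 0.054315.
z* = 1.960 at the 95% level.
Margin = 1.960·0.054315 = 0.10646.
CI: 0.64103 ± 0.10646 = (0.5346, 0.7475).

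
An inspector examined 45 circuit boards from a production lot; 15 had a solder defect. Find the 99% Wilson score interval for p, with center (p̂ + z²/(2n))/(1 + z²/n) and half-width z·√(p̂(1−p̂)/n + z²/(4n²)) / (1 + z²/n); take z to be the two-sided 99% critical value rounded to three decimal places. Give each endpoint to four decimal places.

p̂ = 15/45 = 0.33333; z = 2.576, so z² = 6.635776.
Denominator 1 + z²/n = 1 + 6.635776/45 = 1.147462.
Center = (0.33333 + 0.073731)/1.147462 = 0.35475.
Radicand: p̂(1−p̂)/n + z²/(4n²) = 0.004938272 + 0.000819232 = 0.005757504.
Half-width = z·√(radicand)/denom = 2.576·0.075878/1.147462 = 0.17034.
So the interval runs from 0.1844 to 0.5251.

(0.1844, 0.5251)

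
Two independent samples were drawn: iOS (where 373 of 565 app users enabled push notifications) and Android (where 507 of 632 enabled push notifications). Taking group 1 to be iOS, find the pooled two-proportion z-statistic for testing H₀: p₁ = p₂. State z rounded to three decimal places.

p̂₁ = 373/565 = 0.66018, p̂₂ = 507/632 = 0.80222.
Pooled p̂ = (373+507)/(565+632) = 880/1197 = 0.73517.
SE = √[p̂(1−p̂)(1/n₁+1/n₂)] = √[0.73517·0.26483·(1/565+1/632)] ≈ 0.025547.
z = (p̂₁ − p̂₂)/SE = (0.66018 − 0.80222)/0.025547 = -0.14204/0.025547 = -5.560.

z = -5.560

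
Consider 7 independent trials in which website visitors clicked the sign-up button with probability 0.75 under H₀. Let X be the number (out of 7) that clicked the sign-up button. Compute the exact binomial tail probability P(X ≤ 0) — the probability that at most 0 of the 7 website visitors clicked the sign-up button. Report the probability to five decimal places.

P = 0.00006

X ~ Binomial(n=7, p=0.75).
P(X ≤ 0) = C(7,0)·0.75^0·0.25^7.
= 0.000061 = 0.00006.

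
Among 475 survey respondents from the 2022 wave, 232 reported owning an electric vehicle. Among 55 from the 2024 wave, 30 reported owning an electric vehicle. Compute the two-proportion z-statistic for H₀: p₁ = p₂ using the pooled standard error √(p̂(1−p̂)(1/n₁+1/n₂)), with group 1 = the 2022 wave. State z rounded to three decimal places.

z = -0.801

Sample proportions: p̂₁ = 232/475 = 0.48842 and p̂₂ = 30/55 = 0.54545.
Pooled p̂ = (232+30)/(475+55) = 262/530 = 0.49434.
Pooled SE = √[0.2499680·0.02028708] ≈ 0.071212.
z = (p̂₁ − p̂₂)/SE = (0.48842 − 0.54545)/0.071212 = -0.05703/0.071212 = -0.801.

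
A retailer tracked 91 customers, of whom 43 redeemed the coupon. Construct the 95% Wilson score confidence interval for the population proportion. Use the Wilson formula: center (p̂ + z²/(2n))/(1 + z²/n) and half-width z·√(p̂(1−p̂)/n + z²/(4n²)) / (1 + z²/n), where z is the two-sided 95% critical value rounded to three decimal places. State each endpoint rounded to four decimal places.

p̂ = 43/91 = 0.47253; z = 1.960, so z² = 3.841600.
Denominator 1 + z²/n = 1 + 3.841600/91 = 1.042215.
Adjusted center: (0.47253 + z²/(2n))/1.042215 = 0.47364.
Radicand: p̂(1−p̂)/n + z²/(4n²) = 0.002738959 + 0.000115976 = 0.002854935.
Half-width = z·√(radicand)/denom = 1.960·0.053432/1.042215 = 0.10048.
So the interval runs from 0.3732 to 0.5741.

(0.3732, 0.5741)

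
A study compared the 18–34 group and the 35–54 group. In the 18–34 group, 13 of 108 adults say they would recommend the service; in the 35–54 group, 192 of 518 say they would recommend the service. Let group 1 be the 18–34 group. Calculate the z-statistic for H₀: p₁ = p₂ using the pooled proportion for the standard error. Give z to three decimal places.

p̂₁ = 13/108 = 0.12037, p̂₂ = 192/518 = 0.37066.
Pooling: p̂ = 205/626 = 0.32748.
Pooled SE = √[0.2202355·0.01118976] ≈ 0.049643.
z = -0.25029/0.049643 = -5.042.

z = -5.042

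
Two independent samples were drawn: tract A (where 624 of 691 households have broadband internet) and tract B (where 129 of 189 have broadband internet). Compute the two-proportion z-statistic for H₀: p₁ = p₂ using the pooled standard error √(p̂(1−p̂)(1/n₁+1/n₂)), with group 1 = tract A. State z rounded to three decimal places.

z = 7.644

p̂₁ = 624/691 = 0.90304, p̂₂ = 129/189 = 0.68254.
Pooling: p̂ = 753/880 = 0.85568.
Pooled SE = √[0.1234904·0.00673818] ≈ 0.028846.
z = (p̂₁ − p̂₂)/SE = (0.90304 − 0.68254)/0.028846 = 0.22050/0.028846 = 7.644.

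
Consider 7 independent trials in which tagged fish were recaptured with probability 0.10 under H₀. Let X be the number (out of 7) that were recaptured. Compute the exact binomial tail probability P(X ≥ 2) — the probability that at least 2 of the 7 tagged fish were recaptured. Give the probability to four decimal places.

X is binomial with n = 7 and p = 0.10.
P(X ≥ 2) = Σ_{j=2}^{7} C(7,j)·0.10^j·0.90^{7−j}.
= 0.124003 + 0.022964 + 0.002552 + 0.000170 + 0.000006 + 0.000000 = 0.1497.

P = 0.1497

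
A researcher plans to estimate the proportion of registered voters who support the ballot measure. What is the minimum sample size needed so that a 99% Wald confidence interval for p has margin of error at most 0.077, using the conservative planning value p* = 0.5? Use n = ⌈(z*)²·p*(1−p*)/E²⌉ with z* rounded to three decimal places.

The 99% critical value is z* = 2.576.
p*(1−p*) = 0.50·0.50 = 0.2500.
(z*)²·p*(1−p*)/E² = 6.635776·0.2500/0.005929 = 279.802.
⌈279.802⌉ = 280.

n = 280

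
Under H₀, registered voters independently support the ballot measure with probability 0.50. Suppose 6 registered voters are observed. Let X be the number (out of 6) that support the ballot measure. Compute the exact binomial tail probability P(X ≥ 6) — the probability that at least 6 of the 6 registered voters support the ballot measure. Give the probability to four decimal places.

P = 0.0156

X ~ Binomial(n=6, p=0.50).
P(X ≥ 6) = C(6,6)·0.50^6·0.50^0.
= 0.015625 = 0.0156.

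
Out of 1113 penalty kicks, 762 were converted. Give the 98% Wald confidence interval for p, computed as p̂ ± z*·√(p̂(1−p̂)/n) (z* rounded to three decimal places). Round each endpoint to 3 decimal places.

Sample proportion p̂ = 762/1113 = 0.68464.
Standard error of p̂: √(0.215910/1113) = √0.000193989 = 0.013928.
For 98% confidence, z* = 2.326.
Margin = 2.326·0.013928 = 0.03240.
So the interval runs from 0.652 to 0.717.

(0.652, 0.717)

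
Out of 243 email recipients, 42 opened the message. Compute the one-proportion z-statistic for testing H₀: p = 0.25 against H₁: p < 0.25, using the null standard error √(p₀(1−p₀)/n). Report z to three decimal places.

With x = 42 successes in n = 243, p̂ = 0.17284.
SE₀ = √(0.25·0.75/243) = 0.027778.
z = (p̂ − p₀)/SE = (0.17284 − 0.25)/0.027778 = -2.778.

z = -2.778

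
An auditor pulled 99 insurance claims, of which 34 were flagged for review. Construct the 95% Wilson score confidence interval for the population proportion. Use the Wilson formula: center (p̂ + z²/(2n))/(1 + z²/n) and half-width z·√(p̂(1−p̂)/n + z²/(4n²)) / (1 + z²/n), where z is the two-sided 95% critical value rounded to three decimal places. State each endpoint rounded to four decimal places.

Here p̂ = 34/99 = 0.34343 and z = 1.960 (z² = 3.841600).
Denominator 1 + z²/n = 1 + 3.841600/99 = 1.038804.
Center = (0.34343 + 0.019402)/1.038804 = 0.34928.
Radicand: p̂(1−p̂)/n + z²/(4n²) = 0.002277648 + 0.000097990 = 0.002375638.
Half-width = z·√(radicand)/denom = 1.960·0.048741/1.038804 = 0.09196.
So the interval runs from 0.2573 to 0.4412.

(0.2573, 0.4412)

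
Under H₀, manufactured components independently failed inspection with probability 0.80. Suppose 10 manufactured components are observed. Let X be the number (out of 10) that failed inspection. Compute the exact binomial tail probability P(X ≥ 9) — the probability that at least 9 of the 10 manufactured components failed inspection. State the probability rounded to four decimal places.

P = 0.3758

X ~ Binomial(n=10, p=0.80).
P(X ≥ 9) = C(10,9)·0.80^9·0.20^1 + C(10,10)·0.80^10·0.20^0.
= 0.268435 + 0.107374 = 0.3758.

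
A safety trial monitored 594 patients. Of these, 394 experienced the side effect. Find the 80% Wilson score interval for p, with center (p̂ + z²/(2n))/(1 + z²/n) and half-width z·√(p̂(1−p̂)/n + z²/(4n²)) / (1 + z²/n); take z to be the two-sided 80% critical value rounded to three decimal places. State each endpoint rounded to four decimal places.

(0.6380, 0.6877)

p̂ = 394/594 = 0.66330; z = 1.282, so z² = 1.643524.
1 + z²/n = 1.002767.
Adjusted center: (0.66330 + z²/(2n))/1.002767 = 0.66285.
Radicand: p̂(1−p̂)/n + z²/(4n²) = 0.000375982 + 0.000001165 = 0.000377147.
Half-width = 1.282·√0.000377147/1.002767 = 0.02483.
CI: 0.66285 ± 0.02483 = (0.6380, 0.6877).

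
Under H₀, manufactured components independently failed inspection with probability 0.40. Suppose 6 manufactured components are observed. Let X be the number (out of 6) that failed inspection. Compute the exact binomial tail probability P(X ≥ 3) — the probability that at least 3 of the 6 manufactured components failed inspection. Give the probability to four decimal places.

X ~ Binomial(n=6, p=0.40).
P(X ≥ 3) = C(6,3)·0.40^3·0.60^3 + C(6,4)·0.40^4·0.60^2 + C(6,5)·0.40^5·0.60^1 + C(6,6)·0.40^6·0.60^0.
= 0.276480 + 0.138240 + 0.036864 + 0.004096 = 0.4557.

P = 0.4557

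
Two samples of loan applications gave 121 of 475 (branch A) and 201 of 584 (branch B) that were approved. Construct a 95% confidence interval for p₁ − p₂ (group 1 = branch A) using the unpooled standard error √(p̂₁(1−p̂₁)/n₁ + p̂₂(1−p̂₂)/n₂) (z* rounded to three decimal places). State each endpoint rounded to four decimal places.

(-0.1444, -0.0345)

p̂₁ = 0.25474, p̂₂ = 0.34418, so the observed difference is -0.08944.
SE = √(0.000399676 + 0.000386506) = √0.000786182 = 0.028039.
For 95% confidence, z* = 1.960. Margin = 1.960·0.028039 = 0.05496.
So the interval runs from -0.1444 to -0.0345.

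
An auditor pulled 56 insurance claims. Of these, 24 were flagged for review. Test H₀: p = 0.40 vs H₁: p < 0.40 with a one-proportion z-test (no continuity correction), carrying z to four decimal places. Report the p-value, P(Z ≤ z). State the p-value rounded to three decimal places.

p-value = 0.669

Sample proportion p̂ = 24/56 = 0.42857.
SE₀ = √(0.40·0.60/56) = 0.065465.
z = (p̂ − p₀)/SE = (24/56 − 0.40)/0.065465 ≈ 0.4364.
p-value = P(Z ≤ z) with z = 0.4364 → 0.669.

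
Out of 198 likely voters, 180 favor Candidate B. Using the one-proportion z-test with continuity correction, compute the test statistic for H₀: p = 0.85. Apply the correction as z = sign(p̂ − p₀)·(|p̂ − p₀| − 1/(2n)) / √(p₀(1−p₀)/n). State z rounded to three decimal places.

z = 2.229

The sample proportion is 180/198 = 0.90909. p̂ − p₀ = 0.059091.
1/(2n) = 0.002525.
Corrected numerator: |0.059091| − 0.002525 = 0.056566.
SE₀ = √(0.85·0.15/198) = 0.025376.
z = +0.056566/0.025376 = 2.229.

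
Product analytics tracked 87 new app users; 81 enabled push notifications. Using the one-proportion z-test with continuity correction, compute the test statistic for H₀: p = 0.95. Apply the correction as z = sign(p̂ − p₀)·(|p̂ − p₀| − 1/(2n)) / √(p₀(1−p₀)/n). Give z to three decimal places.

With x = 81 successes in n = 87, p̂ = 0.93103. p̂ − p₀ = -0.018966.
Continuity correction 1/(2n) = 1/174 = 0.005747.
Corrected numerator: |-0.018966| − 0.005747 = 0.013219.
Null standard error: √(0.95·0.05/87) = √0.000545977 = 0.023366.
z = −0.013219/0.023366 = -0.566.

z = -0.566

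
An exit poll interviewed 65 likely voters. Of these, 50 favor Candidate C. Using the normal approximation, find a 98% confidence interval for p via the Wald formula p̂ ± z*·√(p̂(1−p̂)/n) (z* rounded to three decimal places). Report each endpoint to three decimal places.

(0.648, 0.891)

p̂ = 50/65 = 0.76923.
SE(p̂) = √(0.76923·0.23077/65) = 0.052259.
z* = 2.326 at the 98% level.
Margin = 2.326·0.052259 = 0.12155.
So the interval runs from 0.648 to 0.891.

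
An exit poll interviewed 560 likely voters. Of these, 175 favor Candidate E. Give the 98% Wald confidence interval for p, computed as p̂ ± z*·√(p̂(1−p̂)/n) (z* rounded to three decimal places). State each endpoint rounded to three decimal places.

(0.267, 0.358)

The sample proportion is 175/560 = 0.31250.
Standard error of p̂: √(0.214844/560) = √0.000383650 = 0.019587.
The 98% critical value is z* = 2.326.
Margin of error: 2.326 × 0.019587 = 0.04556.
CI: 0.31250 ± 0.04556 = (0.267, 0.358).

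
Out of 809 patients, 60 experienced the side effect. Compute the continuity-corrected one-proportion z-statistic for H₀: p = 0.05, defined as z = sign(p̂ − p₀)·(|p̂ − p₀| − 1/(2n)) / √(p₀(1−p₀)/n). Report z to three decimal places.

z = 3.073

With x = 60 successes in n = 809, p̂ = 0.07417. p̂ − p₀ = 0.024166.
1/(2n) = 0.000618.
Corrected numerator: |0.024166| − 0.000618 = 0.023548.
SE₀ = √(0.05·0.95/809) = 0.007663.
z = +0.023548/0.007663 = 3.073.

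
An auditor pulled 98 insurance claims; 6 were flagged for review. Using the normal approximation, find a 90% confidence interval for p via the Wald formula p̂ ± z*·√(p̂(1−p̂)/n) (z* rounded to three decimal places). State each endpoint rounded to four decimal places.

p̂ = 6/98 = 0.06122.
SE(p̂) = √(0.06122·0.93878/98) = 0.024218.
For 90% confidence, z* = 1.645.
Margin = 1.645·0.024218 = 0.03984.
So the interval runs from 0.0214 to 0.1011.

(0.0214, 0.1011)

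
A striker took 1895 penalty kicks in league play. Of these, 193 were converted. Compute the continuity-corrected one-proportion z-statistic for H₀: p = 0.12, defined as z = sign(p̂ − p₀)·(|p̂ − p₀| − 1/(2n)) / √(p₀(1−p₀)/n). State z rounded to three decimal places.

The sample proportion is 193/1895 = 0.10185. p̂ − p₀ = -0.018153.
Continuity correction 1/(2n) = 1/3790 = 0.000264.
Corrected numerator: |-0.018153| − 0.000264 = 0.017889.
SE₀ = √(0.12·0.88/1895) = 0.007465.
z = (−)0.017889/0.007465 = -2.396.

z = -2.396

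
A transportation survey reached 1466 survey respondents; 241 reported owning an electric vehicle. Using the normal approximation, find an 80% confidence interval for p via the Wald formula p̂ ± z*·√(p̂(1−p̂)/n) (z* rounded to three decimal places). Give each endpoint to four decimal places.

(0.1520, 0.1768)

p̂ = 241/1466 = 0.16439.
Standard error of p̂: √(0.137368/1466) = √0.000093703 = 0.009680.
z* = 1.282 at the 80% level.
Margin of error: 1.282 × 0.009680 = 0.01241.
Interval: 0.16439 ± 0.01241 → (0.1520, 0.1768).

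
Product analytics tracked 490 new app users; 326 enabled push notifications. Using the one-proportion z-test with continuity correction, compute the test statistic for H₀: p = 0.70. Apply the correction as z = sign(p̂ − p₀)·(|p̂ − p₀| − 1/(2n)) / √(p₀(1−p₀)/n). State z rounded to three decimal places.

z = -1.627

With x = 326 successes in n = 490, p̂ = 0.66531. p̂ − p₀ = -0.034694.
1/(2n) = 0.001020.
Corrected numerator: |-0.034694| − 0.001020 = 0.033674.
SE₀ = √(0.70·0.30/490) = 0.020702.
z = (−)0.033674/0.020702 = -1.627.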